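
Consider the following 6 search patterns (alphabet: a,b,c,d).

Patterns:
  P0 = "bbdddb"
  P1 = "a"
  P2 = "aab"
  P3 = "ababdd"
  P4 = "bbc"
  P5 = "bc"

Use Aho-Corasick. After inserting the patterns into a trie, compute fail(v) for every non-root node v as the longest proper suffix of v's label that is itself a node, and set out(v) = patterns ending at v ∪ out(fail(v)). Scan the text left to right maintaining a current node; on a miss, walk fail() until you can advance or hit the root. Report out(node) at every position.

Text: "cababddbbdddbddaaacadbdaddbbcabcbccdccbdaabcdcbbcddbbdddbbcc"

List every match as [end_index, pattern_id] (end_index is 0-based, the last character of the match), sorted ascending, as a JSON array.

Build:
Trie (insert patterns):
  n0 'ε': a→7 b→1
  n1 'b': b→2 c→16
  n2 'bb': c→15 d→3
  n3 'bbd': d→4
  n4 'bbdd': d→5
  n5 'bbddd': b→6
  n6 'bbdddb': ·  ←P0
  n7 'a': a→8 b→10  ←P1
  n8 'aa': b→9
  n9 'aab': ·  ←P2
  n10 'ab': a→11
  n11 'aba': b→12
  n12 'abab': d→13
  n13 'ababd': d→14
  n14 'ababdd': ·  ←P3
  n15 'bbc': ·  ←P4
  n16 'bc': ·  ←P5

Failure links (BFS by depth):
  n1('b'): parent n0 fail=0; on 'b' 0 → fail=0;  out ∅∪∅=∅
  n7('a'): parent n0 fail=0; on 'a' 0 → fail=0;  out {1}∪∅={1}
  n2('bb'): parent n1 fail=0; on 'b' 0 → fail=1;  out ∅∪∅=∅
  n8('aa'): parent n7 fail=0; on 'a' 0 → fail=7;  out ∅∪{1}={1}
  n10('ab'): parent n7 fail=0; on 'b' 0 → fail=1;  out ∅∪∅=∅
  n16('bc'): parent n1 fail=0; on 'c' 0 → fail=0;  out {5}∪∅={5}
  n3('bbd'): parent n2 fail=1; on 'd' 1→0 → fail=0;  out ∅∪∅=∅
  n9('aab'): parent n8 fail=7; on 'b' 7 → fail=10;  out {2}∪∅={2}
  n11('aba'): parent n10 fail=1; on 'a' 1→0 → fail=7;  out ∅∪{1}={1}
  n15('bbc'): parent n2 fail=1; on 'c' 1 → fail=16;  out {4}∪{5}={4,5}
  n4('bbdd'): parent n3 fail=0; on 'd' 0 → fail=0;  out ∅∪∅=∅
  n12('abab'): parent n11 fail=7; on 'b' 7 → fail=10;  out ∅∪∅=∅
  n5('bbddd'): parent n4 fail=0; on 'd' 0 → fail=0;  out ∅∪∅=∅
  n13('ababd'): parent n12 fail=10; on 'd' 10→1→0 → fail=0;  out ∅∪∅=∅
  n6('bbdddb'): parent n5 fail=0; on 'b' 0 → fail=1;  out {0}∪∅={0}
  n14('ababdd'): parent n13 fail=0; on 'd' 0 → fail=0;  out {3}∪∅={3}

Text stream:
i=0 'c': node 0→0
i=1 'a': node 0→7  → match P1@[1:1]
i=2 'b': node 7→10
i=3 'a': node 10→11  → match P1@[3:3]
i=4 'b': node 11→12
i=5 'd': node 12→13
i=6 'd': node 13→14  → match P3@[1:6]
i=7 'b': node 14→1 ·f
i=8 'b': node 1→2
i=9 'd': node 2→3
i=10 'd': node 3→4
i=11 'd': node 4→5
i=12 'b': node 5→6  → match P0@[7:12]
i=13 'd': node 6→0 ·f
i=14 'd': node 0→0
i=15 'a': node 0→7  → match P1@[15:15]
i=16 'a': node 7→8  → match P1@[16:16]
i=17 'a': node 8→8 ·f  → match P1@[17:17]
i=18 'c': node 8→0 ·f
i=19 'a': node 0→7  → match P1@[19:19]
i=20 'd': node 7→0 ·f
i=21 'b': node 0→1
i=22 'd': node 1→0 ·f
i=23 'a': node 0→7  → match P1@[23:23]
i=24 'd': node 7→0 ·f
i=25 'd': node 0→0
i=26 'b': node 0→1
i=27 'b': node 1→2
i=28 'c': node 2→15  → match P4@[26:28],P5@[27:28]
i=29 'a': node 15→7 ·f  → match P1@[29:29]
i=30 'b': node 7→10
i=31 'c': node 10→16 ·f  → match P5@[30:31]
i=32 'b': node 16→1 ·f
i=33 'c': node 1→16  → match P5@[32:33]
i=34 'c': node 16→0 ·f
i=35 'd': node 0→0
i=36 'c': node 0→0
i=37 'c': node 0→0
i=38 'b': node 0→1
i=39 'd': node 1→0 ·f
i=40 'a': node 0→7  → match P1@[40:40]
i=41 'a': node 7→8  → match P1@[41:41]
i=42 'b': node 8→9  → match P2@[40:42]
i=43 'c': node 9→16 ·f  → match P5@[42:43]
i=44 'd': node 16→0 ·f
i=45 'c': node 0→0
i=46 'b': node 0→1
i=47 'b': node 1→2
i=48 'c': node 2→15  → match P4@[46:48],P5@[47:48]
i=49 'd': node 15→0 ·f
i=50 'd': node 0→0
i=51 'b': node 0→1
i=52 'b': node 1→2
i=53 'd': node 2→3
i=54 'd': node 3→4
i=55 'd': node 4→5
i=56 'b': node 5→6  → match P0@[51:56]
i=57 'b': node 6→2 ·f
i=58 'c': node 2→15  → match P4@[56:58],P5@[57:58]
i=59 'c': node 15→0 ·f

Result: [[1,1],[3,1],[6,3],[12,0],[15,1],[16,1],[17,1],[19,1],[23,1],[28,4],[28,5],[29,1],[31,5],[33,5],[40,1],[41,1],[42,2],[43,5],[48,4],[48,5],[56,0],[58,4],[58,5]]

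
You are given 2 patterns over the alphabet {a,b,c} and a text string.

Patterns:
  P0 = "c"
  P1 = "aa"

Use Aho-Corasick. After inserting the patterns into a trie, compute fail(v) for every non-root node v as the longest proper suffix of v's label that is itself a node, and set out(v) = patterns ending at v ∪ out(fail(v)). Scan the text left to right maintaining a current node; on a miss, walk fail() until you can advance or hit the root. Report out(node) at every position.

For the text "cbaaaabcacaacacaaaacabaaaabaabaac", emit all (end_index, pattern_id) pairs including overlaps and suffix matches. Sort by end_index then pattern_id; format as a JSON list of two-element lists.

Construct AC machine:
Trie nodes:
  n0 'ε': a→2 c→1
  n1 'c': ·  [P0 ends]
  n2 'a': a→3
  n3 'aa': ·  [P1 ends]

BFS fail/out derivation:
  fail(1) 'c': from fail(0)=0 chase 'c': 0 ⇒ 0;  out={0}∪out(0)={0}
  fail(2) 'a': from fail(0)=0 chase 'a': 0 ⇒ 0;  out=∅∪out(0)=∅
  fail(3) 'aa': from fail(2)=0 chase 'a': 0 ⇒ 2;  out={1}∪out(2)={1}

Scan:
[0] read 'c'  n0⇒n1  → match P0@[0:0]
[1] read 'b'  n1⇒n0 ·f
[2] read 'a'  n0⇒n2
[3] read 'a'  n2⇒n3  → match P1@[2:3]
[4] read 'a'  n3⇒n3 ·f  → match P1@[3:4]
[5] read 'a'  n3⇒n3 ·f  → match P1@[4:5]
[6] read 'b'  n3⇒n0 ·f
[7] read 'c'  n0⇒n1  → match P0@[7:7]
[8] read 'a'  n1⇒n2 ·f
[9] read 'c'  n2⇒n1 ·f  → match P0@[9:9]
[10] read 'a'  n1⇒n2 ·f
[11] read 'a'  n2⇒n3  → match P1@[10:11]
[12] read 'c'  n3⇒n1 ·f  → match P0@[12:12]
[13] read 'a'  n1⇒n2 ·f
[14] read 'c'  n2⇒n1 ·f  → match P0@[14:14]
[15] read 'a'  n1⇒n2 ·f
[16] read 'a'  n2⇒n3  → match P1@[15:16]
[17] read 'a'  n3⇒n3 ·f  → match P1@[16:17]
[18] read 'a'  n3⇒n3 ·f  → match P1@[17:18]
[19] read 'c'  n3⇒n1 ·f  → match P0@[19:19]
[20] read 'a'  n1⇒n2 ·f
[21] read 'b'  n2⇒n0 ·f
[22] read 'a'  n0⇒n2
[23] read 'a'  n2⇒n3  → match P1@[22:23]
[24] read 'a'  n3⇒n3 ·f  → match P1@[23:24]
[25] read 'a'  n3⇒n3 ·f  → match P1@[24:25]
[26] read 'b'  n3⇒n0 ·f
[27] read 'a'  n0⇒n2
[28] read 'a'  n2⇒n3  → match P1@[27:28]
[29] read 'b'  n3⇒n0 ·f
[30] read 'a'  n0⇒n2
[31] read 'a'  n2⇒n3  → match P1@[30:31]
[32] read 'c'  n3⇒n1 ·f  → match P0@[32:32]

Matches: [[0,0],[3,1],[4,1],[5,1],[7,0],[9,0],[11,1],[12,0],[14,0],[16,1],[17,1],[18,1],[19,0],[23,1],[24,1],[25,1],[28,1],[31,1],[32,0]]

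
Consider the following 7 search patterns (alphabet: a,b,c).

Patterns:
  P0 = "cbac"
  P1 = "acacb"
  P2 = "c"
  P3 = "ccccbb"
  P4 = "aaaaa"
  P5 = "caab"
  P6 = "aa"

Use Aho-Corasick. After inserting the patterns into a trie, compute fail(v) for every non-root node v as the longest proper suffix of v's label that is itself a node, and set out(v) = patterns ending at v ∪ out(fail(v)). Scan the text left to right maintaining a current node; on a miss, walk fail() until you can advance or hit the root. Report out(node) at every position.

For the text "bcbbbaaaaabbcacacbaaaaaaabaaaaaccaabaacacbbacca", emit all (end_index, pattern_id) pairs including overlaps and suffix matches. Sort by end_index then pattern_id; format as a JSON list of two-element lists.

Build automaton:
Trie nodes:
  0='ε' goto a→5 c→1
  1='c' goto a→19 b→2 c→10  ←P2
  2='cb' goto a→3
  3='cba' goto c→4
  4='cbac' goto ·  ←P0
  5='a' goto a→15 c→6
  6='ac' goto a→7
  7='aca' goto c→8
  8='acac' goto b→9
  9='acacb' goto ·  ←P1
  10='cc' goto c→11
  11='ccc' goto c→12
  12='cccc' goto b→13
  13='ccccb' goto b→14
  14='ccccbb' goto ·  ←P3
  15='aa' goto a→16  ←P6
  16='aaa' goto a→17
  17='aaaa' goto a→18
  18='aaaaa' goto ·  ←P4
  19='ca' goto a→20
  20='caa' goto b→21
  21='caab' goto ·  ←P5

BFS fail/out derivation:
  n1('c'): parent n0 fail=0; on 'c' 0 → fail=0;  out {2}∪∅={2}
  n5('a'): parent n0 fail=0; on 'a' 0 → fail=0;  out ∅∪∅=∅
  n2('cb'): parent n1 fail=0; on 'b' 0 → fail=0;  out ∅∪∅=∅
  n6('ac'): parent n5 fail=0; on 'c' 0 → fail=1;  out ∅∪{2}={2}
  n10('cc'): parent n1 fail=0; on 'c' 0 → fail=1;  out ∅∪{2}={2}
  n15('aa'): parent n5 fail=0; on 'a' 0 → fail=5;  out {6}∪∅={6}
  n19('ca'): parent n1 fail=0; on 'a' 0 → fail=5;  out ∅∪∅=∅
  n3('cba'): parent n2 fail=0; on 'a' 0 → fail=5;  out ∅∪∅=∅
  n7('aca'): parent n6 fail=1; on 'a' 1 → fail=19;  out ∅∪∅=∅
  n11('ccc'): parent n10 fail=1; on 'c' 1 → fail=10;  out ∅∪{2}={2}
  n16('aaa'): parent n15 fail=5; on 'a' 5 → fail=15;  out ∅∪{6}={6}
  n20('caa'): parent n19 fail=5; on 'a' 5 → fail=15;  out ∅∪{6}={6}
  n4('cbac'): parent n3 fail=5; on 'c' 5 → fail=6;  out {0}∪{2}={0,2}
  n8('acac'): parent n7 fail=19; on 'c' 19→5 → fail=6;  out ∅∪{2}={2}
  n12('cccc'): parent n11 fail=10; on 'c' 10 → fail=11;  out ∅∪{2}={2}
  n17('aaaa'): parent n16 fail=15; on 'a' 15 → fail=16;  out ∅∪{6}={6}
  n21('caab'): parent n20 fail=15; on 'b' 15→5→0 → fail=0;  out {5}∪∅={5}
  n9('acacb'): parent n8 fail=6; on 'b' 6→1 → fail=2;  out {1}∪∅={1}
  n13('ccccb'): parent n12 fail=11; on 'b' 11→10→1 → fail=2;  out ∅∪∅=∅
  n18('aaaaa'): parent n17 fail=16; on 'a' 16 → fail=17;  out {4}∪{6}={4,6}
  n14('ccccbb'): parent n13 fail=2; on 'b' 2→0 → fail=0;  out {3}∪∅={3}

Text stream:
pos 0 'b': at 0
pos 1 'c': at 1  ** P2@[1:1]
pos 2 'b': at 2
pos 3 'b': at 0 (fail-walked)
pos 4 'b': at 0
pos 5 'a': at 5
pos 6 'a': at 15  ** P6@[5:6]
pos 7 'a': at 16  ** P6@[6:7]
pos 8 'a': at 17  ** P6@[7:8]
pos 9 'a': at 18  ** P4@[5:9],P6@[8:9]
pos 10 'b': at 0 (fail-walked)
pos 11 'b': at 0
pos 12 'c': at 1  ** P2@[12:12]
pos 13 'a': at 19
pos 14 'c': at 6 (fail-walked)  ** P2@[14:14]
pos 15 'a': at 7
pos 16 'c': at 8  ** P2@[16:16]
pos 17 'b': at 9  ** P1@[13:17]
pos 18 'a': at 3 (fail-walked)
pos 19 'a': at 15 (fail-walked)  ** P6@[18:19]
pos 20 'a': at 16  ** P6@[19:20]
pos 21 'a': at 17  ** P6@[20:21]
pos 22 'a': at 18  ** P4@[18:22],P6@[21:22]
pos 23 'a': at 18 (fail-walked)  ** P4@[19:23],P6@[22:23]
pos 24 'a': at 18 (fail-walked)  ** P4@[20:24],P6@[23:24]
pos 25 'b': at 0 (fail-walked)
pos 26 'a': at 5
pos 27 'a': at 15  ** P6@[26:27]
pos 28 'a': at 16  ** P6@[27:28]
pos 29 'a': at 17  ** P6@[28:29]
pos 30 'a': at 18  ** P4@[26:30],P6@[29:30]
pos 31 'c': at 6 (fail-walked)  ** P2@[31:31]
pos 32 'c': at 10 (fail-walked)  ** P2@[32:32]
pos 33 'a': at 19 (fail-walked)
pos 34 'a': at 20  ** P6@[33:34]
pos 35 'b': at 21  ** P5@[32:35]
pos 36 'a': at 5 (fail-walked)
pos 37 'a': at 15  ** P6@[36:37]
pos 38 'c': at 6 (fail-walked)  ** P2@[38:38]
pos 39 'a': at 7
pos 40 'c': at 8  ** P2@[40:40]
pos 41 'b': at 9  ** P1@[37:41]
pos 42 'b': at 0 (fail-walked)
pos 43 'a': at 5
pos 44 'c': at 6  ** P2@[44:44]
pos 45 'c': at 10 (fail-walked)  ** P2@[45:45]
pos 46 'a': at 19 (fail-walked)

Matches: [[1,2],[6,6],[7,6],[8,6],[9,4],[9,6],[12,2],[14,2],[16,2],[17,1],[19,6],[20,6],[21,6],[22,4],[22,6],[23,4],[23,6],[24,4],[24,6],[27,6],[28,6],[29,6],[30,4],[30,6],[31,2],[32,2],[34,6],[35,5],[37,6],[38,2],[40,2],[41,1],[44,2],[45,2]]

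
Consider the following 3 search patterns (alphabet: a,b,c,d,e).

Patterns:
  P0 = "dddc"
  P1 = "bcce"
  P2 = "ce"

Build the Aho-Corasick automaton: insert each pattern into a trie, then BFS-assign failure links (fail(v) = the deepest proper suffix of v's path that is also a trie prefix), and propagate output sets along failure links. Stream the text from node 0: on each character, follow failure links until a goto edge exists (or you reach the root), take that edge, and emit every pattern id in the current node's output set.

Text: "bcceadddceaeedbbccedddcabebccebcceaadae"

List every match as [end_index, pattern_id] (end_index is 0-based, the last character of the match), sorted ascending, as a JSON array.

Construct AC machine:
Trie nodes:
  n0 'ε': b→5 c→9 d→1
  n1 'd': d→2
  n2 'dd': d→3
  n3 'ddd': c→4
  n4 'dddc': ·  [P0 ends]
  n5 'b': c→6
  n6 'bc': c→7
  n7 'bcc': e→8
  n8 'bcce': ·  [P1 ends]
  n9 'c': e→10
  n10 'ce': ·  [P2 ends]

Failure links (BFS by depth):
  n1('d'): parent n0 fail=0; on 'd' 0 → fail=0;  out ∅∪∅=∅
  n5('b'): parent n0 fail=0; on 'b' 0 → fail=0;  out ∅∪∅=∅
  n9('c'): parent n0 fail=0; on 'c' 0 → fail=0;  out ∅∪∅=∅
  n2('dd'): parent n1 fail=0; on 'd' 0 → fail=1;  out ∅∪∅=∅
  n6('bc'): parent n5 fail=0; on 'c' 0 → fail=9;  out ∅∪∅=∅
  n10('ce'): parent n9 fail=0; on 'e' 0 → fail=0;  out {2}∪∅={2}
  n3('ddd'): parent n2 fail=1; on 'd' 1 → fail=2;  out ∅∪∅=∅
  n7('bcc'): parent n6 fail=9; on 'c' 9→0 → fail=9;  out ∅∪∅=∅
  n4('dddc'): parent n3 fail=2; on 'c' 2→1→0 → fail=9;  out {0}∪∅={0}
  n8('bcce'): parent n7 fail=9; on 'e' 9 → fail=10;  out {1}∪{2}={1,2}

Text stream:
pos 0 'b': at 5
pos 1 'c': at 6
pos 2 'c': at 7
pos 3 'e': at 8  ** P1@[0:3],P2@[2:3]
pos 4 'a': at 0 ·f
pos 5 'd': at 1
pos 6 'd': at 2
pos 7 'd': at 3
pos 8 'c': at 4  ** P0@[5:8]
pos 9 'e': at 10 ·f  ** P2@[8:9]
pos 10 'a': at 0 ·f
pos 11 'e': at 0
pos 12 'e': at 0
pos 13 'd': at 1
pos 14 'b': at 5 ·f
pos 15 'b': at 5 ·f
pos 16 'c': at 6
pos 17 'c': at 7
pos 18 'e': at 8  ** P1@[15:18],P2@[17:18]
pos 19 'd': at 1 ·f
pos 20 'd': at 2
pos 21 'd': at 3
pos 22 'c': at 4  ** P0@[19:22]
pos 23 'a': at 0 ·f
pos 24 'b': at 5
pos 25 'e': at 0 ·f
pos 26 'b': at 5
pos 27 'c': at 6
pos 28 'c': at 7
pos 29 'e': at 8  ** P1@[26:29],P2@[28:29]
pos 30 'b': at 5 ·f
pos 31 'c': at 6
pos 32 'c': at 7
pos 33 'e': at 8  ** P1@[30:33],P2@[32:33]
pos 34 'a': at 0 ·f
pos 35 'a': at 0
pos 36 'd': at 1
pos 37 'a': at 0 ·f
pos 38 'e': at 0

Result: [[3,1],[3,2],[8,0],[9,2],[18,1],[18,2],[22,0],[29,1],[29,2],[33,1],[33,2]]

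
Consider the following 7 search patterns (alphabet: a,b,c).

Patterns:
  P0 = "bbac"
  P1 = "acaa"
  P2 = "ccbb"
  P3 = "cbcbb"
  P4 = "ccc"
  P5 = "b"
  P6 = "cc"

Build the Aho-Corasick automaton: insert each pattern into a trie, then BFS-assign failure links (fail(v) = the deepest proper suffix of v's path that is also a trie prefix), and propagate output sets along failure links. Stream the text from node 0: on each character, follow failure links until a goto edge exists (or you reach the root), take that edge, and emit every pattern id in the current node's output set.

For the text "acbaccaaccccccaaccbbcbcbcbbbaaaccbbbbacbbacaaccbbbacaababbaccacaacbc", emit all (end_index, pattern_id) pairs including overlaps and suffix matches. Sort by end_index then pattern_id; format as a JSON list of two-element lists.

Construct AC machine:
Trie (insert patterns):
  0='ε' goto a→5 b→1 c→9
  1='b' goto b→2  [P5 ends]
  2='bb' goto a→3
  3='bba' goto c→4
  4='bbac' goto ·  [P0 ends]
  5='a' goto c→6
  6='ac' goto a→7
  7='aca' goto a→8
  8='acaa' goto ·  [P1 ends]
  9='c' goto b→13 c→10
  10='cc' goto b→11 c→17  [P6 ends]
  11='ccb' goto b→12
  12='ccbb' goto ·  [P2 ends]
  13='cb' goto c→14
  14='cbc' goto b→15
  15='cbcb' goto b→16
  16='cbcbb' goto ·  [P3 ends]
  17='ccc' goto ·  [P4 ends]

Failure links (BFS by depth):
  n1('b'): parent n0 fail=0; on 'b' 0 → fail=0;  out {5}∪∅={5}
  n5('a'): parent n0 fail=0; on 'a' 0 → fail=0;  out ∅∪∅=∅
  n9('c'): parent n0 fail=0; on 'c' 0 → fail=0;  out ∅∪∅=∅
  n2('bb'): parent n1 fail=0; on 'b' 0 → fail=1;  out ∅∪{5}={5}
  n6('ac'): parent n5 fail=0; on 'c' 0 → fail=9;  out ∅∪∅=∅
  n10('cc'): parent n9 fail=0; on 'c' 0 → fail=9;  out {6}∪∅={6}
  n13('cb'): parent n9 fail=0; on 'b' 0 → fail=1;  out ∅∪{5}={5}
  n3('bba'): parent n2 fail=1; on 'a' 1→0 → fail=5;  out ∅∪∅=∅
  n7('aca'): parent n6 fail=9; on 'a' 9→0 → fail=5;  out ∅∪∅=∅
  n11('ccb'): parent n10 fail=9; on 'b' 9 → fail=13;  out ∅∪{5}={5}
  n14('cbc'): parent n13 fail=1; on 'c' 1→0 → fail=9;  out ∅∪∅=∅
  n17('ccc'): parent n10 fail=9; on 'c' 9 → fail=10;  out {4}∪{6}={4,6}
  n4('bbac'): parent n3 fail=5; on 'c' 5 → fail=6;  out {0}∪∅={0}
  n8('acaa'): parent n7 fail=5; on 'a' 5→0 → fail=5;  out {1}∪∅={1}
  n12('ccbb'): parent n11 fail=13; on 'b' 13→1 → fail=2;  out {2}∪{5}={2,5}
  n15('cbcb'): parent n14 fail=9; on 'b' 9 → fail=13;  out ∅∪{5}={5}
  n16('cbcbb'): parent n15 fail=13; on 'b' 13→1 → fail=2;  out {3}∪{5}={3,5}

Scan:
[0] read 'a'  n0⇒n5
[1] read 'c'  n5⇒n6
[2] read 'b'  n6⇒n13 (fail-walked)  ** P5@[2:2]
[3] read 'a'  n13⇒n5 (fail-walked)
[4] read 'c'  n5⇒n6
[5] read 'c'  n6⇒n10 (fail-walked)  ** P6@[4:5]
[6] read 'a'  n10⇒n5 (fail-walked)
[7] read 'a'  n5⇒n5 (fail-walked)
[8] read 'c'  n5⇒n6
[9] read 'c'  n6⇒n10 (fail-walked)  ** P6@[8:9]
[10] read 'c'  n10⇒n17  ** P4@[8:10],P6@[9:10]
[11] read 'c'  n17⇒n17 (fail-walked)  ** P4@[9:11],P6@[10:11]
[12] read 'c'  n17⇒n17 (fail-walked)  ** P4@[10:12],P6@[11:12]
[13] read 'c'  n17⇒n17 (fail-walked)  ** P4@[11:13],P6@[12:13]
[14] read 'a'  n17⇒n5 (fail-walked)
[15] read 'a'  n5⇒n5 (fail-walked)
[16] read 'c'  n5⇒n6
[17] read 'c'  n6⇒n10 (fail-walked)  ** P6@[16:17]
[18] read 'b'  n10⇒n11  ** P5@[18:18]
[19] read 'b'  n11⇒n12  ** P2@[16:19],P5@[19:19]
[20] read 'c'  n12⇒n9 (fail-walked)
[21] read 'b'  n9⇒n13  ** P5@[21:21]
[22] read 'c'  n13⇒n14
[23] read 'b'  n14⇒n15  ** P5@[23:23]
[24] read 'c'  n15⇒n14 (fail-walked)
[25] read 'b'  n14⇒n15  ** P5@[25:25]
[26] read 'b'  n15⇒n16  ** P3@[22:26],P5@[26:26]
[27] read 'b'  n16⇒n2 (fail-walked)  ** P5@[27:27]
[28] read 'a'  n2⇒n3
[29] read 'a'  n3⇒n5 (fail-walked)
[30] read 'a'  n5⇒n5 (fail-walked)
[31] read 'c'  n5⇒n6
[32] read 'c'  n6⇒n10 (fail-walked)  ** P6@[31:32]
[33] read 'b'  n10⇒n11  ** P5@[33:33]
[34] read 'b'  n11⇒n12  ** P2@[31:34],P5@[34:34]
[35] read 'b'  n12⇒n2 (fail-walked)  ** P5@[35:35]
[36] read 'b'  n2⇒n2 (fail-walked)  ** P5@[36:36]
[37] read 'a'  n2⇒n3
[38] read 'c'  n3⇒n4  ** P0@[35:38]
[39] read 'b'  n4⇒n13 (fail-walked)  ** P5@[39:39]
[40] read 'b'  n13⇒n2 (fail-walked)  ** P5@[40:40]
[41] read 'a'  n2⇒n3
[42] read 'c'  n3⇒n4  ** P0@[39:42]
[43] read 'a'  n4⇒n7 (fail-walked)
[44] read 'a'  n7⇒n8  ** P1@[41:44]
[45] read 'c'  n8⇒n6 (fail-walked)
[46] read 'c'  n6⇒n10 (fail-walked)  ** P6@[45:46]
[47] read 'b'  n10⇒n11  ** P5@[47:47]
[48] read 'b'  n11⇒n12  ** P2@[45:48],P5@[48:48]
[49] read 'b'  n12⇒n2 (fail-walked)  ** P5@[49:49]
[50] read 'a'  n2⇒n3
[51] read 'c'  n3⇒n4  ** P0@[48:51]
[52] read 'a'  n4⇒n7 (fail-walked)
[53] read 'a'  n7⇒n8  ** P1@[50:53]
[54] read 'b'  n8⇒n1 (fail-walked)  ** P5@[54:54]
[55] read 'a'  n1⇒n5 (fail-walked)
[56] read 'b'  n5⇒n1 (fail-walked)  ** P5@[56:56]
[57] read 'b'  n1⇒n2  ** P5@[57:57]
[58] read 'a'  n2⇒n3
[59] read 'c'  n3⇒n4  ** P0@[56:59]
[60] read 'c'  n4⇒n10 (fail-walked)  ** P6@[59:60]
[61] read 'a'  n10⇒n5 (fail-walked)
[62] read 'c'  n5⇒n6
[63] read 'a'  n6⇒n7
[64] read 'a'  n7⇒n8  ** P1@[61:64]
[65] read 'c'  n8⇒n6 (fail-walked)
[66] read 'b'  n6⇒n13 (fail-walked)  ** P5@[66:66]
[67] read 'c'  n13⇒n14

Result: [[2,5],[5,6],[9,6],[10,4],[10,6],[11,4],[11,6],[12,4],[12,6],[13,4],[13,6],[17,6],[18,5],[19,2],[19,5],[21,5],[23,5],[25,5],[26,3],[26,5],[27,5],[32,6],[33,5],[34,2],[34,5],[35,5],[36,5],[38,0],[39,5],[40,5],[42,0],[44,1],[46,6],[47,5],[48,2],[48,5],[49,5],[51,0],[53,1],[54,5],[56,5],[57,5],[59,0],[60,6],[64,1],[66,5]]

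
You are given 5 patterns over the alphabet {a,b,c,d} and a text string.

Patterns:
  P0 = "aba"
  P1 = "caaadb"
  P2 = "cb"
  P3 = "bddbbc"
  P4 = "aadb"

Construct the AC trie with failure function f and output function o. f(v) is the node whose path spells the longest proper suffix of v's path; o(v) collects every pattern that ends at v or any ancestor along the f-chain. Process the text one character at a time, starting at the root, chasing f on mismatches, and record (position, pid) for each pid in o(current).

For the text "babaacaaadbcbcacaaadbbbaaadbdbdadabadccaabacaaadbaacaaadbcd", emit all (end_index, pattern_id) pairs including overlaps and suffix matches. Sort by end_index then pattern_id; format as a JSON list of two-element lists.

Build automaton:
Trie nodes:
  0='ε' goto a→1 b→11 c→4
  1='a' goto a→17 b→2
  2='ab' goto a→3
  3='aba' goto ·  [P0 ends]
  4='c' goto a→5 b→10
  5='ca' goto a→6
  6='caa' goto a→7
  7='caaa' goto d→8
  8='caaad' goto b→9
  9='caaadb' goto ·  [P1 ends]
  10='cb' goto ·  [P2 ends]
  11='b' goto d→12
  12='bd' goto d→13
  13='bdd' goto b→14
  14='bddb' goto b→15
  15='bddbb' goto c→16
  16='bddbbc' goto ·  [P3 ends]
  17='aa' goto d→18
  18='aad' goto b→19
  19='aadb' goto ·  [P4 ends]

BFS fail/out derivation:
  n1('a'): parent n0 fail=0; on 'a' 0 → fail=0;  out ∅∪∅=∅
  n4('c'): parent n0 fail=0; on 'c' 0 → fail=0;  out ∅∪∅=∅
  n11('b'): parent n0 fail=0; on 'b' 0 → fail=0;  out ∅∪∅=∅
  n2('ab'): parent n1 fail=0; on 'b' 0 → fail=11;  out ∅∪∅=∅
  n5('ca'): parent n4 fail=0; on 'a' 0 → fail=1;  out ∅∪∅=∅
  n10('cb'): parent n4 fail=0; on 'b' 0 → fail=11;  out {2}∪∅={2}
  n12('bd'): parent n11 fail=0; on 'd' 0 → fail=0;  out ∅∪∅=∅
  n17('aa'): parent n1 fail=0; on 'a' 0 → fail=1;  out ∅∪∅=∅
  n3('aba'): parent n2 fail=11; on 'a' 11→0 → fail=1;  out {0}∪∅={0}
  n6('caa'): parent n5 fail=1; on 'a' 1 → fail=17;  out ∅∪∅=∅
  n13('bdd'): parent n12 fail=0; on 'd' 0 → fail=0;  out ∅∪∅=∅
  n18('aad'): parent n17 fail=1; on 'd' 1→0 → fail=0;  out ∅∪∅=∅
  n7('caaa'): parent n6 fail=17; on 'a' 17→1 → fail=17;  out ∅∪∅=∅
  n14('bddb'): parent n13 fail=0; on 'b' 0 → fail=11;  out ∅∪∅=∅
  n19('aadb'): parent n18 fail=0; on 'b' 0 → fail=11;  out {4}∪∅={4}
  n8('caaad'): parent n7 fail=17; on 'd' 17 → fail=18;  out ∅∪∅=∅
  n15('bddbb'): parent n14 fail=11; on 'b' 11→0 → fail=11;  out ∅∪∅=∅
  n9('caaadb'): parent n8 fail=18; on 'b' 18 → fail=19;  out {1}∪{4}={1,4}
  n16('bddbbc'): parent n15 fail=11; on 'c' 11→0 → fail=4;  out {3}∪∅={3}

Run:
[0] read 'b'  n0⇒n11
[1] read 'a'  n11⇒n1 ·f
[2] read 'b'  n1⇒n2
[3] read 'a'  n2⇒n3  ** P0@[1:3]
[4] read 'a'  n3⇒n17 ·f
[5] read 'c'  n17⇒n4 ·f
[6] read 'a'  n4⇒n5
[7] read 'a'  n5⇒n6
[8] read 'a'  n6⇒n7
[9] read 'd'  n7⇒n8
[10] read 'b'  n8⇒n9  ** P1@[5:10],P4@[7:10]
[11] read 'c'  n9⇒n4 ·f
[12] read 'b'  n4⇒n10  ** P2@[11:12]
[13] read 'c'  n10⇒n4 ·f
[14] read 'a'  n4⇒n5
[15] read 'c'  n5⇒n4 ·f
[16] read 'a'  n4⇒n5
[17] read 'a'  n5⇒n6
[18] read 'a'  n6⇒n7
[19] read 'd'  n7⇒n8
[20] read 'b'  n8⇒n9  ** P1@[15:20],P4@[17:20]
[21] read 'b'  n9⇒n11 ·f
[22] read 'b'  n11⇒n11 ·f
[23] read 'a'  n11⇒n1 ·f
[24] read 'a'  n1⇒n17
[25] read 'a'  n17⇒n17 ·f
[26] read 'd'  n17⇒n18
[27] read 'b'  n18⇒n19  ** P4@[24:27]
[28] read 'd'  n19⇒n12 ·f
[29] read 'b'  n12⇒n11 ·f
[30] read 'd'  n11⇒n12
[31] read 'a'  n12⇒n1 ·f
[32] read 'd'  n1⇒n0 ·f
[33] read 'a'  n0⇒n1
[34] read 'b'  n1⇒n2
[35] read 'a'  n2⇒n3  ** P0@[33:35]
[36] read 'd'  n3⇒n0 ·f
[37] read 'c'  n0⇒n4
[38] read 'c'  n4⇒n4 ·f
[39] read 'a'  n4⇒n5
[40] read 'a'  n5⇒n6
[41] read 'b'  n6⇒n2 ·f
[42] read 'a'  n2⇒n3  ** P0@[40:42]
[43] read 'c'  n3⇒n4 ·f
[44] read 'a'  n4⇒n5
[45] read 'a'  n5⇒n6
[46] read 'a'  n6⇒n7
[47] read 'd'  n7⇒n8
[48] read 'b'  n8⇒n9  ** P1@[43:48],P4@[45:48]
[49] read 'a'  n9⇒n1 ·f
[50] read 'a'  n1⇒n17
[51] read 'c'  n17⇒n4 ·f
[52] read 'a'  n4⇒n5
[53] read 'a'  n5⇒n6
[54] read 'a'  n6⇒n7
[55] read 'd'  n7⇒n8
[56] read 'b'  n8⇒n9  ** P1@[51:56],P4@[53:56]
[57] read 'c'  n9⇒n4 ·f
[58] read 'd'  n4⇒n0 ·f

Matches: [[3,0],[10,1],[10,4],[12,2],[20,1],[20,4],[27,4],[35,0],[42,0],[48,1],[48,4],[56,1],[56,4]]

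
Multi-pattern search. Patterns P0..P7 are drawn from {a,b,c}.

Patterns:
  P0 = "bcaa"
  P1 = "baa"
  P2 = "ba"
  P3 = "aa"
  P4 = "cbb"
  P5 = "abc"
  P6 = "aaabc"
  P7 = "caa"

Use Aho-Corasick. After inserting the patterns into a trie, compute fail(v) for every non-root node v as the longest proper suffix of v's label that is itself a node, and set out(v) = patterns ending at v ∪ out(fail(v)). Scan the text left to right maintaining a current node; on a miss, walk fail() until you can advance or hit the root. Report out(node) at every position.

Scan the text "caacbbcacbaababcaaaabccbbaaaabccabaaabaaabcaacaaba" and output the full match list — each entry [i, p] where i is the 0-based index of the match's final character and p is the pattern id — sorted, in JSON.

Construct AC machine:
Trie (insert patterns):
  0='ε' goto a→7 b→1 c→9
  1='b' goto a→5 c→2
  2='bc' goto a→3
  3='bca' goto a→4
  4='bcaa' goto ·  ←P0
  5='ba' goto a→6  ←P2
  6='baa' goto ·  ←P1
  7='a' goto a→8 b→12
  8='aa' goto a→14  ←P3
  9='c' goto a→17 b→10
  10='cb' goto b→11
  11='cbb' goto ·  ←P4
  12='ab' goto c→13
  13='abc' goto ·  ←P5
  14='aaa' goto b→15
  15='aaab' goto c→16
  16='aaabc' goto ·  ←P6
  17='ca' goto a→18
  18='caa' goto ·  ←P7

Failure links (BFS by depth):
  fail(1) 'b': from fail(0)=0 chase 'b': 0 ⇒ 0;  out=∅∪out(0)=∅
  fail(7) 'a': from fail(0)=0 chase 'a': 0 ⇒ 0;  out=∅∪out(0)=∅
  fail(9) 'c': from fail(0)=0 chase 'c': 0 ⇒ 0;  out=∅∪out(0)=∅
  fail(2) 'bc': from fail(1)=0 chase 'c': 0 ⇒ 9;  out=∅∪out(9)=∅
  fail(5) 'ba': from fail(1)=0 chase 'a': 0 ⇒ 7;  out={2}∪out(7)={2}
  fail(8) 'aa': from fail(7)=0 chase 'a': 0 ⇒ 7;  out={3}∪out(7)={3}
  fail(10) 'cb': from fail(9)=0 chase 'b': 0 ⇒ 1;  out=∅∪out(1)=∅
  fail(12) 'ab': from fail(7)=0 chase 'b': 0 ⇒ 1;  out=∅∪out(1)=∅
  fail(17) 'ca': from fail(9)=0 chase 'a': 0 ⇒ 7;  out=∅∪out(7)=∅
  fail(3) 'bca': from fail(2)=9 chase 'a': 9 ⇒ 17;  out=∅∪out(17)=∅
  fail(6) 'baa': from fail(5)=7 chase 'a': 7 ⇒ 8;  out={1}∪out(8)={1,3}
  fail(11) 'cbb': from fail(10)=1 chase 'b': 1→0 ⇒ 1;  out={4}∪out(1)={4}
  fail(13) 'abc': from fail(12)=1 chase 'c': 1 ⇒ 2;  out={5}∪out(2)={5}
  fail(14) 'aaa': from fail(8)=7 chase 'a': 7 ⇒ 8;  out=∅∪out(8)={3}
  fail(18) 'caa': from fail(17)=7 chase 'a': 7 ⇒ 8;  out={7}∪out(8)={3,7}
  fail(4) 'bcaa': from fail(3)=17 chase 'a': 17 ⇒ 18;  out={0}∪out(18)={0,3,7}
  fail(15) 'aaab': from fail(14)=8 chase 'b': 8→7 ⇒ 12;  out=∅∪out(12)=∅
  fail(16) 'aaabc': from fail(15)=12 chase 'c': 12 ⇒ 13;  out={6}∪out(13)={5,6}

Run:
[0] read 'c'  n0⇒n9
[1] read 'a'  n9⇒n17
[2] read 'a'  n17⇒n18  ** P3@[1:2],P7@[0:2]
[3] read 'c'  n18⇒n9 (fail-walked)
[4] read 'b'  n9⇒n10
[5] read 'b'  n10⇒n11  ** P4@[3:5]
[6] read 'c'  n11⇒n2 (fail-walked)
[7] read 'a'  n2⇒n3
[8] read 'c'  n3⇒n9 (fail-walked)
[9] read 'b'  n9⇒n10
[10] read 'a'  n10⇒n5 (fail-walked)  ** P2@[9:10]
[11] read 'a'  n5⇒n6  ** P1@[9:11],P3@[10:11]
[12] read 'b'  n6⇒n12 (fail-walked)
[13] read 'a'  n12⇒n5 (fail-walked)  ** P2@[12:13]
[14] read 'b'  n5⇒n12 (fail-walked)
[15] read 'c'  n12⇒n13  ** P5@[13:15]
[16] read 'a'  n13⇒n3 (fail-walked)
[17] read 'a'  n3⇒n4  ** P0@[14:17],P3@[16:17],P7@[15:17]
[18] read 'a'  n4⇒n14 (fail-walked)  ** P3@[17:18]
[19] read 'a'  n14⇒n14 (fail-walked)  ** P3@[18:19]
[20] read 'b'  n14⇒n15
[21] read 'c'  n15⇒n16  ** P5@[19:21],P6@[17:21]
[22] read 'c'  n16⇒n9 (fail-walked)
[23] read 'b'  n9⇒n10
[24] read 'b'  n10⇒n11  ** P4@[22:24]
[25] read 'a'  n11⇒n5 (fail-walked)  ** P2@[24:25]
[26] read 'a'  n5⇒n6  ** P1@[24:26],P3@[25:26]
[27] read 'a'  n6⇒n14 (fail-walked)  ** P3@[26:27]
[28] read 'a'  n14⇒n14 (fail-walked)  ** P3@[27:28]
[29] read 'b'  n14⇒n15
[30] read 'c'  n15⇒n16  ** P5@[28:30],P6@[26:30]
[31] read 'c'  n16⇒n9 (fail-walked)
[32] read 'a'  n9⇒n17
[33] read 'b'  n17⇒n12 (fail-walked)
[34] read 'a'  n12⇒n5 (fail-walked)  ** P2@[33:34]
[35] read 'a'  n5⇒n6  ** P1@[33:35],P3@[34:35]
[36] read 'a'  n6⇒n14 (fail-walked)  ** P3@[35:36]
[37] read 'b'  n14⇒n15
[38] read 'a'  n15⇒n5 (fail-walked)  ** P2@[37:38]
[39] read 'a'  n5⇒n6  ** P1@[37:39],P3@[38:39]
[40] read 'a'  n6⇒n14 (fail-walked)  ** P3@[39:40]
[41] read 'b'  n14⇒n15
[42] read 'c'  n15⇒n16  ** P5@[40:42],P6@[38:42]
[43] read 'a'  n16⇒n3 (fail-walked)
[44] read 'a'  n3⇒n4  ** P0@[41:44],P3@[43:44],P7@[42:44]
[45] read 'c'  n4⇒n9 (fail-walked)
[46] read 'a'  n9⇒n17
[47] read 'a'  n17⇒n18  ** P3@[46:47],P7@[45:47]
[48] read 'b'  n18⇒n12 (fail-walked)
[49] read 'a'  n12⇒n5 (fail-walked)  ** P2@[48:49]

Result: [[2,3],[2,7],[5,4],[10,2],[11,1],[11,3],[13,2],[15,5],[17,0],[17,3],[17,7],[18,3],[19,3],[21,5],[21,6],[24,4],[25,2],[26,1],[26,3],[27,3],[28,3],[30,5],[30,6],[34,2],[35,1],[35,3],[36,3],[38,2],[39,1],[39,3],[40,3],[42,5],[42,6],[44,0],[44,3],[44,7],[47,3],[47,7],[49,2]]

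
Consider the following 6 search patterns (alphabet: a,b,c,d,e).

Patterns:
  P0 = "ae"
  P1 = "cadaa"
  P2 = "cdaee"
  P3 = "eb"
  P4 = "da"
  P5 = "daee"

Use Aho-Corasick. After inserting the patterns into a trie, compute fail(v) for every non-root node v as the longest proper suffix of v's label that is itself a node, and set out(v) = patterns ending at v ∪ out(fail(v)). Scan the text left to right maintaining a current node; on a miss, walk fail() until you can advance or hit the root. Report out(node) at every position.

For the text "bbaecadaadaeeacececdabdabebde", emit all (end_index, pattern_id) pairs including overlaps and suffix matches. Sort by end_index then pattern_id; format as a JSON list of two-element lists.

Construct AC machine:
Trie nodes:
  n0 'ε': a→1 c→3 d→14 e→12
  n1 'a': e→2
  n2 'ae': ·  [P0 ends]
  n3 'c': a→4 d→8
  n4 'ca': d→5
  n5 'cad': a→6
  n6 'cada': a→7
  n7 'cadaa': ·  [P1 ends]
  n8 'cd': a→9
  n9 'cda': e→10
  n10 'cdae': e→11
  n11 'cdaee': ·  [P2 ends]
  n12 'e': b→13
  n13 'eb': ·  [P3 ends]
  n14 'd': a→15
  n15 'da': e→16  [P4 ends]
  n16 'dae': e→17
  n17 'daee': ·  [P5 ends]

BFS fail/out derivation:
  fail(1) 'a': from fail(0)=0 chase 'a': 0 ⇒ 0;  out=∅∪out(0)=∅
  fail(3) 'c': from fail(0)=0 chase 'c': 0 ⇒ 0;  out=∅∪out(0)=∅
  fail(12) 'e': from fail(0)=0 chase 'e': 0 ⇒ 0;  out=∅∪out(0)=∅
  fail(14) 'd': from fail(0)=0 chase 'd': 0 ⇒ 0;  out=∅∪out(0)=∅
  fail(2) 'ae': from fail(1)=0 chase 'e': 0 ⇒ 12;  out={0}∪out(12)={0}
  fail(4) 'ca': from fail(3)=0 chase 'a': 0 ⇒ 1;  out=∅∪out(1)=∅
  fail(8) 'cd': from fail(3)=0 chase 'd': 0 ⇒ 14;  out=∅∪out(14)=∅
  fail(13) 'eb': from fail(12)=0 chase 'b': 0 ⇒ 0;  out={3}∪out(0)={3}
  fail(15) 'da': from fail(14)=0 chase 'a': 0 ⇒ 1;  out={4}∪out(1)={4}
  fail(5) 'cad': from fail(4)=1 chase 'd': 1→0 ⇒ 14;  out=∅∪out(14)=∅
  fail(9) 'cda': from fail(8)=14 chase 'a': 14 ⇒ 15;  out=∅∪out(15)={4}
  fail(16) 'dae': from fail(15)=1 chase 'e': 1 ⇒ 2;  out=∅∪out(2)={0}
  fail(6) 'cada': from fail(5)=14 chase 'a': 14 ⇒ 15;  out=∅∪out(15)={4}
  fail(10) 'cdae': from fail(9)=15 chase 'e': 15 ⇒ 16;  out=∅∪out(16)={0}
  fail(17) 'daee': from fail(16)=2 chase 'e': 2→12→0 ⇒ 12;  out={5}∪out(12)={5}
  fail(7) 'cadaa': from fail(6)=15 chase 'a': 15→1→0 ⇒ 1;  out={1}∪out(1)={1}
  fail(11) 'cdaee': from fail(10)=16 chase 'e': 16 ⇒ 17;  out={2}∪out(17)={2,5}

Run:
[0] read 'b'  n0⇒n0
[1] read 'b'  n0⇒n0
[2] read 'a'  n0⇒n1
[3] read 'e'  n1⇒n2  emit P0@[2:3]
[4] read 'c'  n2⇒n3 (fail-walked)
[5] read 'a'  n3⇒n4
[6] read 'd'  n4⇒n5
[7] read 'a'  n5⇒n6  emit P4@[6:7]
[8] read 'a'  n6⇒n7  emit P1@[4:8]
[9] read 'd'  n7⇒n14 (fail-walked)
[10] read 'a'  n14⇒n15  emit P4@[9:10]
[11] read 'e'  n15⇒n16  emit P0@[10:11]
[12] read 'e'  n16⇒n17  emit P5@[9:12]
[13] read 'a'  n17⇒n1 (fail-walked)
[14] read 'c'  n1⇒n3 (fail-walked)
[15] read 'e'  n3⇒n12 (fail-walked)
[16] read 'c'  n12⇒n3 (fail-walked)
[17] read 'e'  n3⇒n12 (fail-walked)
[18] read 'c'  n12⇒n3 (fail-walked)
[19] read 'd'  n3⇒n8
[20] read 'a'  n8⇒n9  emit P4@[19:20]
[21] read 'b'  n9⇒n0 (fail-walked)
[22] read 'd'  n0⇒n14
[23] read 'a'  n14⇒n15  emit P4@[22:23]
[24] read 'b'  n15⇒n0 (fail-walked)
[25] read 'e'  n0⇒n12
[26] read 'b'  n12⇒n13  emit P3@[25:26]
[27] read 'd'  n13⇒n14 (fail-walked)
[28] read 'e'  n14⇒n12 (fail-walked)

All matches (sorted): [[3,0],[7,4],[8,1],[10,4],[11,0],[12,5],[20,4],[23,4],[26,3]]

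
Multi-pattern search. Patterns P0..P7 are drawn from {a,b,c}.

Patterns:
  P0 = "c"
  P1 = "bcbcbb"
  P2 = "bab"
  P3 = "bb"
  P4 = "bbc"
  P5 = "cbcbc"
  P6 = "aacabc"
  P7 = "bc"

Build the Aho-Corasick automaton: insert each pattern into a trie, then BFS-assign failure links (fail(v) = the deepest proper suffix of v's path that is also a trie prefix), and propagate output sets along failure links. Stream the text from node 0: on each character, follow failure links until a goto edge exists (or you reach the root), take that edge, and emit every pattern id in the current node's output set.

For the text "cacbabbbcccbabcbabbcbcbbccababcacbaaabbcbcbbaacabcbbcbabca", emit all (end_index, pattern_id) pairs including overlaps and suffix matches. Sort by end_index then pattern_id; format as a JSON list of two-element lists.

Build automaton:
Trie (insert patterns):
  0='ε' goto a→16 b→2 c→1
  1='c' goto b→12  ←P0
  2='b' goto a→8 b→10 c→3
  3='bc' goto b→4  ←P7
  4='bcb' goto c→5
  5='bcbc' goto b→6
  6='bcbcb' goto b→7
  7='bcbcbb' goto ·  ←P1
  8='ba' goto b→9
  9='bab' goto ·  ←P2
  10='bb' goto c→11  ←P3
  11='bbc' goto ·  ←P4
  12='cb' goto c→13
  13='cbc' goto b→14
  14='cbcb' goto c→15
  15='cbcbc' goto ·  ←P5
  16='a' goto a→17
  17='aa' goto c→18
  18='aac' goto a→19
  19='aaca' goto b→20
  20='aacab' goto c→21
  21='aacabc' goto ·  ←P6

Failure links (BFS by depth):
  fail(1) 'c': from fail(0)=0 chase 'c': 0 ⇒ 0;  out={0}∪out(0)={0}
  fail(2) 'b': from fail(0)=0 chase 'b': 0 ⇒ 0;  out=∅∪out(0)=∅
  fail(16) 'a': from fail(0)=0 chase 'a': 0 ⇒ 0;  out=∅∪out(0)=∅
  fail(3) 'bc': from fail(2)=0 chase 'c': 0 ⇒ 1;  out={7}∪out(1)={0,7}
  fail(8) 'ba': from fail(2)=0 chase 'a': 0 ⇒ 16;  out=∅∪out(16)=∅
  fail(10) 'bb': from fail(2)=0 chase 'b': 0 ⇒ 2;  out={3}∪out(2)={3}
  fail(12) 'cb': from fail(1)=0 chase 'b': 0 ⇒ 2;  out=∅∪out(2)=∅
  fail(17) 'aa': from fail(16)=0 chase 'a': 0 ⇒ 16;  out=∅∪out(16)=∅
  fail(4) 'bcb': from fail(3)=1 chase 'b': 1 ⇒ 12;  out=∅∪out(12)=∅
  fail(9) 'bab': from fail(8)=16 chase 'b': 16→0 ⇒ 2;  out={2}∪out(2)={2}
  fail(11) 'bbc': from fail(10)=2 chase 'c': 2 ⇒ 3;  out={4}∪out(3)={0,4,7}
  fail(13) 'cbc': from fail(12)=2 chase 'c': 2 ⇒ 3;  out=∅∪out(3)={0,7}
  fail(18) 'aac': from fail(17)=16 chase 'c': 16→0 ⇒ 1;  out=∅∪out(1)={0}
  fail(5) 'bcbc': from fail(4)=12 chase 'c': 12 ⇒ 13;  out=∅∪out(13)={0,7}
  fail(14) 'cbcb': from fail(13)=3 chase 'b': 3 ⇒ 4;  out=∅∪out(4)=∅
  fail(19) 'aaca': from fail(18)=1 chase 'a': 1→0 ⇒ 16;  out=∅∪out(16)=∅
  fail(6) 'bcbcb': from fail(5)=13 chase 'b': 13 ⇒ 14;  out=∅∪out(14)=∅
  fail(15) 'cbcbc': from fail(14)=4 chase 'c': 4 ⇒ 5;  out={5}∪out(5)={0,5,7}
  fail(20) 'aacab': from fail(19)=16 chase 'b': 16→0 ⇒ 2;  out=∅∪out(2)=∅
  fail(7) 'bcbcbb': from fail(6)=14 chase 'b': 14→4→12→2 ⇒ 10;  out={1}∪out(10)={1,3}
  fail(21) 'aacabc': from fail(20)=2 chase 'c': 2 ⇒ 3;  out={6}∪out(3)={0,6,7}

Text stream:
[0] read 'c'  n0⇒n1  → match P0@[0:0]
[1] read 'a'  n1⇒n16 (fail-walked)
[2] read 'c'  n16⇒n1 (fail-walked)  → match P0@[2:2]
[3] read 'b'  n1⇒n12
[4] read 'a'  n12⇒n8 (fail-walked)
[5] read 'b'  n8⇒n9  → match P2@[3:5]
[6] read 'b'  n9⇒n10 (fail-walked)  → match P3@[5:6]
[7] read 'b'  n10⇒n10 (fail-walked)  → match P3@[6:7]
[8] read 'c'  n10⇒n11  → match P0@[8:8],P4@[6:8],P7@[7:8]
[9] read 'c'  n11⇒n1 (fail-walked)  → match P0@[9:9]
[10] read 'c'  n1⇒n1 (fail-walked)  → match P0@[10:10]
[11] read 'b'  n1⇒n12
[12] read 'a'  n12⇒n8 (fail-walked)
[13] read 'b'  n8⇒n9  → match P2@[11:13]
[14] read 'c'  n9⇒n3 (fail-walked)  → match P0@[14:14],P7@[13:14]
[15] read 'b'  n3⇒n4
[16] read 'a'  n4⇒n8 (fail-walked)
[17] read 'b'  n8⇒n9  → match P2@[15:17]
[18] read 'b'  n9⇒n10 (fail-walked)  → match P3@[17:18]
[19] read 'c'  n10⇒n11  → match P0@[19:19],P4@[17:19],P7@[18:19]
[20] read 'b'  n11⇒n4 (fail-walked)
[21] read 'c'  n4⇒n5  → match P0@[21:21],P7@[20:21]
[22] read 'b'  n5⇒n6
[23] read 'b'  n6⇒n7  → match P1@[18:23],P3@[22:23]
[24] read 'c'  n7⇒n11 (fail-walked)  → match P0@[24:24],P4@[22:24],P7@[23:24]
[25] read 'c'  n11⇒n1 (fail-walked)  → match P0@[25:25]
[26] read 'a'  n1⇒n16 (fail-walked)
[27] read 'b'  n16⇒n2 (fail-walked)
[28] read 'a'  n2⇒n8
[29] read 'b'  n8⇒n9  → match P2@[27:29]
[30] read 'c'  n9⇒n3 (fail-walked)  → match P0@[30:30],P7@[29:30]
[31] read 'a'  n3⇒n16 (fail-walked)
[32] read 'c'  n16⇒n1 (fail-walked)  → match P0@[32:32]
[33] read 'b'  n1⇒n12
[34] read 'a'  n12⇒n8 (fail-walked)
[35] read 'a'  n8⇒n17 (fail-walked)
[36] read 'a'  n17⇒n17 (fail-walked)
[37] read 'b'  n17⇒n2 (fail-walked)
[38] read 'b'  n2⇒n10  → match P3@[37:38]
[39] read 'c'  n10⇒n11  → match P0@[39:39],P4@[37:39],P7@[38:39]
[40] read 'b'  n11⇒n4 (fail-walked)
[41] read 'c'  n4⇒n5  → match P0@[41:41],P7@[40:41]
[42] read 'b'  n5⇒n6
[43] read 'b'  n6⇒n7  → match P1@[38:43],P3@[42:43]
[44] read 'a'  n7⇒n8 (fail-walked)
[45] read 'a'  n8⇒n17 (fail-walked)
[46] read 'c'  n17⇒n18  → match P0@[46:46]
[47] read 'a'  n18⇒n19
[48] read 'b'  n19⇒n20
[49] read 'c'  n20⇒n21  → match P0@[49:49],P6@[44:49],P7@[48:49]
[50] read 'b'  n21⇒n4 (fail-walked)
[51] read 'b'  n4⇒n10 (fail-walked)  → match P3@[50:51]
[52] read 'c'  n10⇒n11  → match P0@[52:52],P4@[50:52],P7@[51:52]
[53] read 'b'  n11⇒n4 (fail-walked)
[54] read 'a'  n4⇒n8 (fail-walked)
[55] read 'b'  n8⇒n9  → match P2@[53:55]
[56] read 'c'  n9⇒n3 (fail-walked)  → match P0@[56:56],P7@[55:56]
[57] read 'a'  n3⇒n16 (fail-walked)

All matches (sorted): [[0,0],[2,0],[5,2],[6,3],[7,3],[8,0],[8,4],[8,7],[9,0],[10,0],[13,2],[14,0],[14,7],[17,2],[18,3],[19,0],[19,4],[19,7],[21,0],[21,7],[23,1],[23,3],[24,0],[24,4],[24,7],[25,0],[29,2],[30,0],[30,7],[32,0],[38,3],[39,0],[39,4],[39,7],[41,0],[41,7],[43,1],[43,3],[46,0],[49,0],[49,6],[49,7],[51,3],[52,0],[52,4],[52,7],[55,2],[56,0],[56,7]]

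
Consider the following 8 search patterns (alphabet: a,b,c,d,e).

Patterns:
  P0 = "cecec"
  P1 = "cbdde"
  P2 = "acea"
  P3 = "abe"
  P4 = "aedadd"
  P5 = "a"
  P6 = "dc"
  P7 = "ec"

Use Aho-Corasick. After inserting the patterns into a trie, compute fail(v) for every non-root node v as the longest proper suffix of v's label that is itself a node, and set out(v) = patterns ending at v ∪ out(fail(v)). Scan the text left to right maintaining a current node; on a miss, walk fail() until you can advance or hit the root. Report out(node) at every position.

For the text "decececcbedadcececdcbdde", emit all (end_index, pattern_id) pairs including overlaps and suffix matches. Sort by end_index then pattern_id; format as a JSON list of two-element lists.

Build automaton:
Trie (insert patterns):
  0='ε' goto a→10 c→1 d→21 e→23
  1='c' goto b→6 e→2
  2='ce' goto c→3
  3='cec' goto e→4
  4='cece' goto c→5
  5='cecec' goto ·  [P0 ends]
  6='cb' goto d→7
  7='cbd' goto d→8
  8='cbdd' goto e→9
  9='cbdde' goto ·  [P1 ends]
  10='a' goto b→14 c→11 e→16  [P5 ends]
  11='ac' goto e→12
  12='ace' goto a→13
  13='acea' goto ·  [P2 ends]
  14='ab' goto e→15
  15='abe' goto ·  [P3 ends]
  16='ae' goto d→17
  17='aed' goto a→18
  18='aeda' goto d→19
  19='aedad' goto d→20
  20='aedadd' goto ·  [P4 ends]
  21='d' goto c→22
  22='dc' goto ·  [P6 ends]
  23='e' goto c→24
  24='ec' goto ·  [P7 ends]

BFS fail/out derivation:
  n1('c'): parent n0 fail=0; on 'c' 0 → fail=0;  out ∅∪∅=∅
  n10('a'): parent n0 fail=0; on 'a' 0 → fail=0;  out {5}∪∅={5}
  n21('d'): parent n0 fail=0; on 'd' 0 → fail=0;  out ∅∪∅=∅
  n23('e'): parent n0 fail=0; on 'e' 0 → fail=0;  out ∅∪∅=∅
  n2('ce'): parent n1 fail=0; on 'e' 0 → fail=23;  out ∅∪∅=∅
  n6('cb'): parent n1 fail=0; on 'b' 0 → fail=0;  out ∅∪∅=∅
  n11('ac'): parent n10 fail=0; on 'c' 0 → fail=1;  out ∅∪∅=∅
  n14('ab'): parent n10 fail=0; on 'b' 0 → fail=0;  out ∅∪∅=∅
  n16('ae'): parent n10 fail=0; on 'e' 0 → fail=23;  out ∅∪∅=∅
  n22('dc'): parent n21 fail=0; on 'c' 0 → fail=1;  out {6}∪∅={6}
  n24('ec'): parent n23 fail=0; on 'c' 0 → fail=1;  out {7}∪∅={7}
  n3('cec'): parent n2 fail=23; on 'c' 23 → fail=24;  out ∅∪{7}={7}
  n7('cbd'): parent n6 fail=0; on 'd' 0 → fail=21;  out ∅∪∅=∅
  n12('ace'): parent n11 fail=1; on 'e' 1 → fail=2;  out ∅∪∅=∅
  n15('abe'): parent n14 fail=0; on 'e' 0 → fail=23;  out {3}∪∅={3}
  n17('aed'): parent n16 fail=23; on 'd' 23→0 → fail=21;  out ∅∪∅=∅
  n4('cece'): parent n3 fail=24; on 'e' 24→1 → fail=2;  out ∅∪∅=∅
  n8('cbdd'): parent n7 fail=21; on 'd' 21→0 → fail=21;  out ∅∪∅=∅
  n13('acea'): parent n12 fail=2; on 'a' 2→23→0 → fail=10;  out {2}∪{5}={2,5}
  n18('aeda'): parent n17 fail=21; on 'a' 21→0 → fail=10;  out ∅∪{5}={5}
  n5('cecec'): parent n4 fail=2; on 'c' 2 → fail=3;  out {0}∪{7}={0,7}
  n9('cbdde'): parent n8 fail=21; on 'e' 21→0 → fail=23;  out {1}∪∅={1}
  n19('aedad'): parent n18 fail=10; on 'd' 10→0 → fail=21;  out ∅∪∅=∅
  n20('aedadd'): parent n19 fail=21; on 'd' 21→0 → fail=21;  out {4}∪∅={4}

Run:
[0] read 'd'  n0⇒n21
[1] read 'e'  n21⇒n23 (fail-walked)
[2] read 'c'  n23⇒n24  ** P7@[1:2]
[3] read 'e'  n24⇒n2 (fail-walked)
[4] read 'c'  n2⇒n3  ** P7@[3:4]
[5] read 'e'  n3⇒n4
[6] read 'c'  n4⇒n5  ** P0@[2:6],P7@[5:6]
[7] read 'c'  n5⇒n1 (fail-walked)
[8] read 'b'  n1⇒n6
[9] read 'e'  n6⇒n23 (fail-walked)
[10] read 'd'  n23⇒n21 (fail-walked)
[11] read 'a'  n21⇒n10 (fail-walked)  ** P5@[11:11]
[12] read 'd'  n10⇒n21 (fail-walked)
[13] read 'c'  n21⇒n22  ** P6@[12:13]
[14] read 'e'  n22⇒n2 (fail-walked)
[15] read 'c'  n2⇒n3  ** P7@[14:15]
[16] read 'e'  n3⇒n4
[17] read 'c'  n4⇒n5  ** P0@[13:17],P7@[16:17]
[18] read 'd'  n5⇒n21 (fail-walked)
[19] read 'c'  n21⇒n22  ** P6@[18:19]
[20] read 'b'  n22⇒n6 (fail-walked)
[21] read 'd'  n6⇒n7
[22] read 'd'  n7⇒n8
[23] read 'e'  n8⇒n9  ** P1@[19:23]

Result: [[2,7],[4,7],[6,0],[6,7],[11,5],[13,6],[15,7],[17,0],[17,7],[19,6],[23,1]]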